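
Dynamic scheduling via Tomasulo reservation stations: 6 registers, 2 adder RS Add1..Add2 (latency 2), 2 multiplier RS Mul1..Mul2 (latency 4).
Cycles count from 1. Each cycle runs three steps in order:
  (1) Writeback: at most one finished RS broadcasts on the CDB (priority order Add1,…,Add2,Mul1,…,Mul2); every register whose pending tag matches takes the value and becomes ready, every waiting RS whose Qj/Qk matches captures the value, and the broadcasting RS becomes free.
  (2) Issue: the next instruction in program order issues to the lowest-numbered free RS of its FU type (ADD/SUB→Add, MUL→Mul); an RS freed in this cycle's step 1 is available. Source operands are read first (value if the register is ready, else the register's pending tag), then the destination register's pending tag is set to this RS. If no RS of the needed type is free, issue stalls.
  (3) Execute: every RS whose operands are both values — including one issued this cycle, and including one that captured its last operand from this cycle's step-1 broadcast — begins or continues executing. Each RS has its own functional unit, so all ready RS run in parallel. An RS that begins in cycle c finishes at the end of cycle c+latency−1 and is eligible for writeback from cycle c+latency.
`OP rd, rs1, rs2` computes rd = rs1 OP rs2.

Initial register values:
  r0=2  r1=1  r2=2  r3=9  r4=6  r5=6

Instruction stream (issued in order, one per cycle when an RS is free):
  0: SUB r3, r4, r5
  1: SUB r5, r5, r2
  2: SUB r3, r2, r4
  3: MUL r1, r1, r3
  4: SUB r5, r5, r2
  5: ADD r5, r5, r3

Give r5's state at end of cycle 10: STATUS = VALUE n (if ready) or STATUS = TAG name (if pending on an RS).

STATUS = VALUE -2

  c1: issue SUB r3<-Add1  regs: r0:2,r1:1,r2:2,r3:Add1,r4:6,r5:6
  c2: issue SUB r5<-Add2  regs: r0:2,r1:1,r2:2,r3:Add1,r4:6,r5:Add2
  c3: CDB Add1=0; issue SUB r3<-Add1  regs: r0:2,r1:1,r2:2,r3:Add1,r4:6,r5:Add2
  c4: CDB Add2=4; issue MUL r1<-Mul1  regs: r0:2,r1:Mul1,r2:2,r3:Add1,r4:6,r5:4
  c5: CDB Add1=-4; issue SUB r5<-Add1  regs: r0:2,r1:Mul1,r2:2,r3:-4,r4:6,r5:Add1
  c6: issue ADD r5<-Add2  regs: r0:2,r1:Mul1,r2:2,r3:-4,r4:6,r5:Add2
  c7: CDB Add1=2  regs: r0:2,r1:Mul1,r2:2,r3:-4,r4:6,r5:Add2
  c8: -  regs: r0:2,r1:Mul1,r2:2,r3:-4,r4:6,r5:Add2
  c9: CDB Add2=-2  regs: r0:2,r1:Mul1,r2:2,r3:-4,r4:6,r5:-2
  c10: CDB Mul1=-4  regs: r0:2,r1:-4,r2:2,r3:-4,r4:6,r5:-2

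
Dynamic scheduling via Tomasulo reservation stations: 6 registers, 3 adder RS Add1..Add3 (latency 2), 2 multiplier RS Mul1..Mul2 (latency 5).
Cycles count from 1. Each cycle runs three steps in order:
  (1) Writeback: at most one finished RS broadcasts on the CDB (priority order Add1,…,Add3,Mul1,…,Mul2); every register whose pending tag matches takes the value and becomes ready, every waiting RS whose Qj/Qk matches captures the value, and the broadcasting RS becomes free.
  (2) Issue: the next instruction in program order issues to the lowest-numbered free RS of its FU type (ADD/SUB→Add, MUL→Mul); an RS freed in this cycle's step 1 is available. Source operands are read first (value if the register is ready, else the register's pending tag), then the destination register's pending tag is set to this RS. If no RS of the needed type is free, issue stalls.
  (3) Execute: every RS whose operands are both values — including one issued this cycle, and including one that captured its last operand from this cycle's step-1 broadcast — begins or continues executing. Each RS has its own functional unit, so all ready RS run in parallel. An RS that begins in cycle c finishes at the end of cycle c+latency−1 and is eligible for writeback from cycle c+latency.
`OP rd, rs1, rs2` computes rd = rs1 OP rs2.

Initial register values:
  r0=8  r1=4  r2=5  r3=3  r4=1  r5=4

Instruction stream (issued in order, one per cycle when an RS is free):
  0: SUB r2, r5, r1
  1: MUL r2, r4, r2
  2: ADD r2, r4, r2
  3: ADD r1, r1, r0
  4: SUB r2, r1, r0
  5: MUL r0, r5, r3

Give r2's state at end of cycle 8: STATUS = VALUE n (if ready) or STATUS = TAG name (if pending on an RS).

cycle 1: issue SUB r2<-Add1 // r0:8,r1:4,r2:Add1,r3:3,r4:1,r5:4
cycle 2: issue MUL r2<-Mul1 // r0:8,r1:4,r2:Mul1,r3:3,r4:1,r5:4
cycle 3: CDB Add1=0; issue ADD r2<-Add1 // r0:8,r1:4,r2:Add1,r3:3,r4:1,r5:4
cycle 4: issue ADD r1<-Add2 // r0:8,r1:Add2,r2:Add1,r3:3,r4:1,r5:4
cycle 5: issue SUB r2<-Add3 // r0:8,r1:Add2,r2:Add3,r3:3,r4:1,r5:4
cycle 6: CDB Add2=12; issue MUL r0<-Mul2 // r0:Mul2,r1:12,r2:Add3,r3:3,r4:1,r5:4
cycle 7: - // r0:Mul2,r1:12,r2:Add3,r3:3,r4:1,r5:4
cycle 8: CDB Add3=4 // r0:Mul2,r1:12,r2:4,r3:3,r4:1,r5:4

STATUS = VALUE 4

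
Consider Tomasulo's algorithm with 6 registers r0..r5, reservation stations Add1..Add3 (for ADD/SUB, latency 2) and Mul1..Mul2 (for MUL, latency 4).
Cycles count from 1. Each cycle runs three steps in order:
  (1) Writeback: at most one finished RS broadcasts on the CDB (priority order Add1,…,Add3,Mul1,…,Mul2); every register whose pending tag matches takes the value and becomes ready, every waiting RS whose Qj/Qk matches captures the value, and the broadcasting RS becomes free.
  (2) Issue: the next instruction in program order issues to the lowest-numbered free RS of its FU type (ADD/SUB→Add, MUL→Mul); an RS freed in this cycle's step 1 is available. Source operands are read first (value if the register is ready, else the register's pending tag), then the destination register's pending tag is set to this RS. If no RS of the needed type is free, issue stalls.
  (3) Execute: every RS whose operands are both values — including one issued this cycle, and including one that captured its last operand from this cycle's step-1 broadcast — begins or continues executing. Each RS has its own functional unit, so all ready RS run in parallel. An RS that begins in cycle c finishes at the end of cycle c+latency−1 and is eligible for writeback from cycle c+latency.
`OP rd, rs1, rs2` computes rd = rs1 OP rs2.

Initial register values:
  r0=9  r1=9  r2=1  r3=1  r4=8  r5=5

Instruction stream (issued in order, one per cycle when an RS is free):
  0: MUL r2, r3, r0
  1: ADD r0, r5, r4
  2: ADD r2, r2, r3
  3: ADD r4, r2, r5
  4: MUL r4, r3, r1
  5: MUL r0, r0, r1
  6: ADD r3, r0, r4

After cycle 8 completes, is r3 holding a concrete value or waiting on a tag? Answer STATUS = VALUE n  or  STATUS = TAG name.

STATUS = TAG Add2

c1: issue MUL r2<-Mul1 | r0:9,r1:9,r2:Mul1,r3:1,r4:8,r5:5
c2: issue ADD r0<-Add1 | r0:Add1,r1:9,r2:Mul1,r3:1,r4:8,r5:5
c3: issue ADD r2<-Add2 | r0:Add1,r1:9,r2:Add2,r3:1,r4:8,r5:5
c4: CDB Add1=13; issue ADD r4<-Add1 | r0:13,r1:9,r2:Add2,r3:1,r4:Add1,r5:5
c5: CDB Mul1=9; issue MUL r4<-Mul1 | r0:13,r1:9,r2:Add2,r3:1,r4:Mul1,r5:5
c6: issue MUL r0<-Mul2 | r0:Mul2,r1:9,r2:Add2,r3:1,r4:Mul1,r5:5
c7: CDB Add2=10; issue ADD r3<-Add2 | r0:Mul2,r1:9,r2:10,r3:Add2,r4:Mul1,r5:5
c8: - | r0:Mul2,r1:9,r2:10,r3:Add2,r4:Mul1,r5:5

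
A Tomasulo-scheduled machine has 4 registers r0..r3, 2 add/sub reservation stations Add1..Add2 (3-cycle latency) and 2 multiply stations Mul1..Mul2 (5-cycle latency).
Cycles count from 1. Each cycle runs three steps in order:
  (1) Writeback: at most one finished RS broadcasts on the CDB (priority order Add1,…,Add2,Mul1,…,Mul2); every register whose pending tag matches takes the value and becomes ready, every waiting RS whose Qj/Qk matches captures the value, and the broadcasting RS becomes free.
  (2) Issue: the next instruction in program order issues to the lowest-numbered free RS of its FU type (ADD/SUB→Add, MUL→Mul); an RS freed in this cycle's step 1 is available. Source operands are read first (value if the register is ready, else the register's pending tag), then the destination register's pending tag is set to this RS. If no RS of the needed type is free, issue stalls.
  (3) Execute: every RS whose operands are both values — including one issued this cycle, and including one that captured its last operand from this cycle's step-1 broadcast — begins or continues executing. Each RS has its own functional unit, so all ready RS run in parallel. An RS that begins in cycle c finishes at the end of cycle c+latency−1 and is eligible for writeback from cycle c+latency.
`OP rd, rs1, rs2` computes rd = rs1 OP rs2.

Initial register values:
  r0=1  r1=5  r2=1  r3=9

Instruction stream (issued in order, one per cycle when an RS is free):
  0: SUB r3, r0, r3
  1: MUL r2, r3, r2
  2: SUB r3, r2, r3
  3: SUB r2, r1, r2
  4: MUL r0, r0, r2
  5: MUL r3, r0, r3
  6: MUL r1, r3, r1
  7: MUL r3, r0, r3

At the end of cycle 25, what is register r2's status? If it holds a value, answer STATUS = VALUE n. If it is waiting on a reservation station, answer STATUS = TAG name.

  c1: issue SUB r3<-Add1  regs: r0:1,r1:5,r2:1,r3:Add1
  c2: issue MUL r2<-Mul1  regs: r0:1,r1:5,r2:Mul1,r3:Add1
  c3: issue SUB r3<-Add2  regs: r0:1,r1:5,r2:Mul1,r3:Add2
  c4: CDB Add1=-8; issue SUB r2<-Add1  regs: r0:1,r1:5,r2:Add1,r3:Add2
  c5: issue MUL r0<-Mul2  regs: r0:Mul2,r1:5,r2:Add1,r3:Add2
  c6: stall  regs: r0:Mul2,r1:5,r2:Add1,r3:Add2
  c7: stall  regs: r0:Mul2,r1:5,r2:Add1,r3:Add2
  c8: stall  regs: r0:Mul2,r1:5,r2:Add1,r3:Add2
  c9: CDB Mul1=-8; issue MUL r3<-Mul1  regs: r0:Mul2,r1:5,r2:Add1,r3:Mul1
  c10: stall  regs: r0:Mul2,r1:5,r2:Add1,r3:Mul1
  c11: stall  regs: r0:Mul2,r1:5,r2:Add1,r3:Mul1
  c12: CDB Add1=13; stall  regs: r0:Mul2,r1:5,r2:13,r3:Mul1
  c13: CDB Add2=0; stall  regs: r0:Mul2,r1:5,r2:13,r3:Mul1
  c14: stall  regs: r0:Mul2,r1:5,r2:13,r3:Mul1
  c15: stall  regs: r0:Mul2,r1:5,r2:13,r3:Mul1
  c16: stall  regs: r0:Mul2,r1:5,r2:13,r3:Mul1
  c17: CDB Mul2=13; issue MUL r1<-Mul2  regs: r0:13,r1:Mul2,r2:13,r3:Mul1
  c18: stall  regs: r0:13,r1:Mul2,r2:13,r3:Mul1
  c19: stall  regs: r0:13,r1:Mul2,r2:13,r3:Mul1
  c20: stall  regs: r0:13,r1:Mul2,r2:13,r3:Mul1
  c21: stall  regs: r0:13,r1:Mul2,r2:13,r3:Mul1
  c22: CDB Mul1=0; issue MUL r3<-Mul1  regs: r0:13,r1:Mul2,r2:13,r3:Mul1
  c23: -  regs: r0:13,r1:Mul2,r2:13,r3:Mul1
  c24: -  regs: r0:13,r1:Mul2,r2:13,r3:Mul1
  c25: -  regs: r0:13,r1:Mul2,r2:13,r3:Mul1

STATUS = VALUE 13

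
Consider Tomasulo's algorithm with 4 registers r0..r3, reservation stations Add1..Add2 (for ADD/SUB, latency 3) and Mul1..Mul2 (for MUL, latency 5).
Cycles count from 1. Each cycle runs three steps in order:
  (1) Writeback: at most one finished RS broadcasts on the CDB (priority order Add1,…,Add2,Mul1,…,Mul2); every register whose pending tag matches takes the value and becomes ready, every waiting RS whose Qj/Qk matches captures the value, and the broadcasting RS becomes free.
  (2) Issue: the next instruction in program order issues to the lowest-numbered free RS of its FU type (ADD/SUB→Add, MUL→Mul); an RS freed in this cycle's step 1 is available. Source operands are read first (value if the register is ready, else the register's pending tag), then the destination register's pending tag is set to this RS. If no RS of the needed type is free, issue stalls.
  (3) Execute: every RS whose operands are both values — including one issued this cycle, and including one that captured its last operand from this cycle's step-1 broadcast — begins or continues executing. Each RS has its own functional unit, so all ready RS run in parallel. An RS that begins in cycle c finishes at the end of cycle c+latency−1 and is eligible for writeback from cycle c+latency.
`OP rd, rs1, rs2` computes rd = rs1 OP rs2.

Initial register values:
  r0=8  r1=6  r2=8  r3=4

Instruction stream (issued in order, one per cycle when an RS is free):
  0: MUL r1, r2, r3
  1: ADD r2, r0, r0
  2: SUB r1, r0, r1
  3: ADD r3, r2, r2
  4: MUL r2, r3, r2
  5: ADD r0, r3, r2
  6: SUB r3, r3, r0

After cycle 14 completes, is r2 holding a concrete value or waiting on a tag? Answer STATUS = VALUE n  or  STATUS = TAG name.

cycle 1: issue MUL r1<-Mul1 // r0:8,r1:Mul1,r2:8,r3:4
cycle 2: issue ADD r2<-Add1 // r0:8,r1:Mul1,r2:Add1,r3:4
cycle 3: issue SUB r1<-Add2 // r0:8,r1:Add2,r2:Add1,r3:4
cycle 4: stall // r0:8,r1:Add2,r2:Add1,r3:4
cycle 5: CDB Add1=16; issue ADD r3<-Add1 // r0:8,r1:Add2,r2:16,r3:Add1
cycle 6: CDB Mul1=32; issue MUL r2<-Mul1 // r0:8,r1:Add2,r2:Mul1,r3:Add1
cycle 7: stall // r0:8,r1:Add2,r2:Mul1,r3:Add1
cycle 8: CDB Add1=32; issue ADD r0<-Add1 // r0:Add1,r1:Add2,r2:Mul1,r3:32
cycle 9: CDB Add2=-24; issue SUB r3<-Add2 // r0:Add1,r1:-24,r2:Mul1,r3:Add2
cycle 10: - // r0:Add1,r1:-24,r2:Mul1,r3:Add2
cycle 11: - // r0:Add1,r1:-24,r2:Mul1,r3:Add2
cycle 12: - // r0:Add1,r1:-24,r2:Mul1,r3:Add2
cycle 13: CDB Mul1=512 // r0:Add1,r1:-24,r2:512,r3:Add2
cycle 14: - // r0:Add1,r1:-24,r2:512,r3:Add2

STATUS = VALUE 512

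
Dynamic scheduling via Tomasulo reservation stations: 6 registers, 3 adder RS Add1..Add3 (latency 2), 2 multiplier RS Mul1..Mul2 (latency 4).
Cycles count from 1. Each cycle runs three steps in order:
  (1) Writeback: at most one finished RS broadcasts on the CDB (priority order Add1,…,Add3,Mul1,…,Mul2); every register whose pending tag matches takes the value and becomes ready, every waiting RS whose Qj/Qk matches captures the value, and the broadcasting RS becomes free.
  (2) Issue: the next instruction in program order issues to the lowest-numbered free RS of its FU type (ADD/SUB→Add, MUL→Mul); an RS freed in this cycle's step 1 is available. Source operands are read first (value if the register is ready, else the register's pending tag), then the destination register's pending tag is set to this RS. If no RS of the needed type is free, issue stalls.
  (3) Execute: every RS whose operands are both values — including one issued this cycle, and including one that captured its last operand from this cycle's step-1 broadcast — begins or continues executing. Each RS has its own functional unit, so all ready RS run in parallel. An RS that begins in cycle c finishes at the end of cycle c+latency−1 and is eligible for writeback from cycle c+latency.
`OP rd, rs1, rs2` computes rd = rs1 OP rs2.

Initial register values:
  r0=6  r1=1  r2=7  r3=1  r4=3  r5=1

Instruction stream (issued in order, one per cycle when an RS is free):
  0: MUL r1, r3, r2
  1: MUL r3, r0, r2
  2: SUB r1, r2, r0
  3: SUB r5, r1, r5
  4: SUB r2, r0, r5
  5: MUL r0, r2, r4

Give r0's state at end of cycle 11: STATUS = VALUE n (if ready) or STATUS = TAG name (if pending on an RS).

  c1: issue MUL r1<-Mul1  regs: r0:6,r1:Mul1,r2:7,r3:1,r4:3,r5:1
  c2: issue MUL r3<-Mul2  regs: r0:6,r1:Mul1,r2:7,r3:Mul2,r4:3,r5:1
  c3: issue SUB r1<-Add1  regs: r0:6,r1:Add1,r2:7,r3:Mul2,r4:3,r5:1
  c4: issue SUB r5<-Add2  regs: r0:6,r1:Add1,r2:7,r3:Mul2,r4:3,r5:Add2
  c5: CDB Add1=1; issue SUB r2<-Add1  regs: r0:6,r1:1,r2:Add1,r3:Mul2,r4:3,r5:Add2
  c6: CDB Mul1=7; issue MUL r0<-Mul1  regs: r0:Mul1,r1:1,r2:Add1,r3:Mul2,r4:3,r5:Add2
  c7: CDB Add2=0  regs: r0:Mul1,r1:1,r2:Add1,r3:Mul2,r4:3,r5:0
  c8: CDB Mul2=42  regs: r0:Mul1,r1:1,r2:Add1,r3:42,r4:3,r5:0
  c9: CDB Add1=6  regs: r0:Mul1,r1:1,r2:6,r3:42,r4:3,r5:0
  c10: -  regs: r0:Mul1,r1:1,r2:6,r3:42,r4:3,r5:0
  c11: -  regs: r0:Mul1,r1:1,r2:6,r3:42,r4:3,r5:0

STATUS = TAG Mul1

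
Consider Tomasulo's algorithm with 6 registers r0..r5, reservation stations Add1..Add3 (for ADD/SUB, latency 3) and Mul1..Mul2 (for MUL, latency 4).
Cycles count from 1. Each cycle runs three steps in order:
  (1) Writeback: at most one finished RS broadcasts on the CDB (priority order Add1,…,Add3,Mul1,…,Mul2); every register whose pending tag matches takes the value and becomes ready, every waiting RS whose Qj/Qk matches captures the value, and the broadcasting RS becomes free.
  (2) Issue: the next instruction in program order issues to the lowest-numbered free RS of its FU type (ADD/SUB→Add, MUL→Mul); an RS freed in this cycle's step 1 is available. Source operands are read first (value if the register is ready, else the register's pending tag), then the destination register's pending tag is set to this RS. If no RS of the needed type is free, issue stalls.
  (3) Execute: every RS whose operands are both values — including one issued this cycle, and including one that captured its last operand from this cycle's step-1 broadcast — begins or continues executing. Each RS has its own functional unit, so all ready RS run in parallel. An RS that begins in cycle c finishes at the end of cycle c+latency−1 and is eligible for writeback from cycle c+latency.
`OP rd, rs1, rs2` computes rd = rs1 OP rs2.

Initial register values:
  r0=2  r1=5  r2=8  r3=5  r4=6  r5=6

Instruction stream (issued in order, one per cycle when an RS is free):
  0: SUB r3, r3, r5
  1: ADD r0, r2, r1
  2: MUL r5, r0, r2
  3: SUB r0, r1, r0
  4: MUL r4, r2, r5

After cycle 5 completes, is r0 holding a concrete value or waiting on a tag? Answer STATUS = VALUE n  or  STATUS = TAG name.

c1: issue SUB r3<-Add1 | r0:2,r1:5,r2:8,r3:Add1,r4:6,r5:6
c2: issue ADD r0<-Add2 | r0:Add2,r1:5,r2:8,r3:Add1,r4:6,r5:6
c3: issue MUL r5<-Mul1 | r0:Add2,r1:5,r2:8,r3:Add1,r4:6,r5:Mul1
c4: CDB Add1=-1; issue SUB r0<-Add1 | r0:Add1,r1:5,r2:8,r3:-1,r4:6,r5:Mul1
c5: CDB Add2=13; issue MUL r4<-Mul2 | r0:Add1,r1:5,r2:8,r3:-1,r4:Mul2,r5:Mul1

STATUS = TAG Add1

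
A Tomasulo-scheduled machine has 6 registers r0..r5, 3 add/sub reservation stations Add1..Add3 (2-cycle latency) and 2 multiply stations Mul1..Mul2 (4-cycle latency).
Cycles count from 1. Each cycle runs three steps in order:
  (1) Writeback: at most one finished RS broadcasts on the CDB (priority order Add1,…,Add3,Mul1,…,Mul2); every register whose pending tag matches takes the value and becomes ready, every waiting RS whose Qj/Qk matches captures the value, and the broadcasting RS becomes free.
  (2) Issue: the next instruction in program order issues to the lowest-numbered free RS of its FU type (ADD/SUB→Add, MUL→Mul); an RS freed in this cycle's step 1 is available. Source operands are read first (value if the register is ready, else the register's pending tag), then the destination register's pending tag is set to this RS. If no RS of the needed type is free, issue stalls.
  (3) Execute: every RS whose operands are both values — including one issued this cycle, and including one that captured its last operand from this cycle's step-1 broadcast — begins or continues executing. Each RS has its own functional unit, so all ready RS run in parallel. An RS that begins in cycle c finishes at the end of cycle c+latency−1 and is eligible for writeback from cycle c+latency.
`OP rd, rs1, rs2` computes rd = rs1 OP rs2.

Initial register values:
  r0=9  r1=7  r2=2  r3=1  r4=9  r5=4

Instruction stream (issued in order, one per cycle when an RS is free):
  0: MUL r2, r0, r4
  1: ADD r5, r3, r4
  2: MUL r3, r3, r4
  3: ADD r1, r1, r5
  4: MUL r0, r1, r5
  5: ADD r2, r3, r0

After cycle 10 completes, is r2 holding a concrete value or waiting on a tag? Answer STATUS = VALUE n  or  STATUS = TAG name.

STATUS = TAG Add1

c1: issue MUL r2<-Mul1 | r0:9,r1:7,r2:Mul1,r3:1,r4:9,r5:4
c2: issue ADD r5<-Add1 | r0:9,r1:7,r2:Mul1,r3:1,r4:9,r5:Add1
c3: issue MUL r3<-Mul2 | r0:9,r1:7,r2:Mul1,r3:Mul2,r4:9,r5:Add1
c4: CDB Add1=10; issue ADD r1<-Add1 | r0:9,r1:Add1,r2:Mul1,r3:Mul2,r4:9,r5:10
c5: CDB Mul1=81; issue MUL r0<-Mul1 | r0:Mul1,r1:Add1,r2:81,r3:Mul2,r4:9,r5:10
c6: CDB Add1=17; issue ADD r2<-Add1 | r0:Mul1,r1:17,r2:Add1,r3:Mul2,r4:9,r5:10
c7: CDB Mul2=9 | r0:Mul1,r1:17,r2:Add1,r3:9,r4:9,r5:10
c8: - | r0:Mul1,r1:17,r2:Add1,r3:9,r4:9,r5:10
c9: - | r0:Mul1,r1:17,r2:Add1,r3:9,r4:9,r5:10
c10: CDB Mul1=170 | r0:170,r1:17,r2:Add1,r3:9,r4:9,r5:10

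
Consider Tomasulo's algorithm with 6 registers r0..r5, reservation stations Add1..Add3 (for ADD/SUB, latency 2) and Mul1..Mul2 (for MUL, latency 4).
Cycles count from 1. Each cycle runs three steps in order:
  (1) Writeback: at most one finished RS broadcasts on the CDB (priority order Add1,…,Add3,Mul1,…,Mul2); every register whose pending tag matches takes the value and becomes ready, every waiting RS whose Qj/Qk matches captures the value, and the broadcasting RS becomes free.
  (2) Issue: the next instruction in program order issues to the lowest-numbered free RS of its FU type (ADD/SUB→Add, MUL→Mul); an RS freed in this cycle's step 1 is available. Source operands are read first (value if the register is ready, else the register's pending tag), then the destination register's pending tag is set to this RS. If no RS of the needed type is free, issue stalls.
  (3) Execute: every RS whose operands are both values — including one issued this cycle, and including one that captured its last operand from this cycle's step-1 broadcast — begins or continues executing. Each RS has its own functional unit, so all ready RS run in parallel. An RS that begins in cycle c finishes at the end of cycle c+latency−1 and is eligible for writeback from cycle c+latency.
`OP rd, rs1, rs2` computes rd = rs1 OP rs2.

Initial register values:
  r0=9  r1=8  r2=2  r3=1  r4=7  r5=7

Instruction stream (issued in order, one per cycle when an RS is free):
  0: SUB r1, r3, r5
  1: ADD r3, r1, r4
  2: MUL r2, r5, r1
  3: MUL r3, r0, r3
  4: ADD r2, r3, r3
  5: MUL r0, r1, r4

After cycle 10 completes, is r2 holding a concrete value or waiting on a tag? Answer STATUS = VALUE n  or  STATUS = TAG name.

STATUS = TAG Add1

c1: issue SUB r1<-Add1 | r0:9,r1:Add1,r2:2,r3:1,r4:7,r5:7
c2: issue ADD r3<-Add2 | r0:9,r1:Add1,r2:2,r3:Add2,r4:7,r5:7
c3: CDB Add1=-6; issue MUL r2<-Mul1 | r0:9,r1:-6,r2:Mul1,r3:Add2,r4:7,r5:7
c4: issue MUL r3<-Mul2 | r0:9,r1:-6,r2:Mul1,r3:Mul2,r4:7,r5:7
c5: CDB Add2=1; issue ADD r2<-Add1 | r0:9,r1:-6,r2:Add1,r3:Mul2,r4:7,r5:7
c6: stall | r0:9,r1:-6,r2:Add1,r3:Mul2,r4:7,r5:7
c7: CDB Mul1=-42; issue MUL r0<-Mul1 | r0:Mul1,r1:-6,r2:Add1,r3:Mul2,r4:7,r5:7
c8: - | r0:Mul1,r1:-6,r2:Add1,r3:Mul2,r4:7,r5:7
c9: CDB Mul2=9 | r0:Mul1,r1:-6,r2:Add1,r3:9,r4:7,r5:7
c10: - | r0:Mul1,r1:-6,r2:Add1,r3:9,r4:7,r5:7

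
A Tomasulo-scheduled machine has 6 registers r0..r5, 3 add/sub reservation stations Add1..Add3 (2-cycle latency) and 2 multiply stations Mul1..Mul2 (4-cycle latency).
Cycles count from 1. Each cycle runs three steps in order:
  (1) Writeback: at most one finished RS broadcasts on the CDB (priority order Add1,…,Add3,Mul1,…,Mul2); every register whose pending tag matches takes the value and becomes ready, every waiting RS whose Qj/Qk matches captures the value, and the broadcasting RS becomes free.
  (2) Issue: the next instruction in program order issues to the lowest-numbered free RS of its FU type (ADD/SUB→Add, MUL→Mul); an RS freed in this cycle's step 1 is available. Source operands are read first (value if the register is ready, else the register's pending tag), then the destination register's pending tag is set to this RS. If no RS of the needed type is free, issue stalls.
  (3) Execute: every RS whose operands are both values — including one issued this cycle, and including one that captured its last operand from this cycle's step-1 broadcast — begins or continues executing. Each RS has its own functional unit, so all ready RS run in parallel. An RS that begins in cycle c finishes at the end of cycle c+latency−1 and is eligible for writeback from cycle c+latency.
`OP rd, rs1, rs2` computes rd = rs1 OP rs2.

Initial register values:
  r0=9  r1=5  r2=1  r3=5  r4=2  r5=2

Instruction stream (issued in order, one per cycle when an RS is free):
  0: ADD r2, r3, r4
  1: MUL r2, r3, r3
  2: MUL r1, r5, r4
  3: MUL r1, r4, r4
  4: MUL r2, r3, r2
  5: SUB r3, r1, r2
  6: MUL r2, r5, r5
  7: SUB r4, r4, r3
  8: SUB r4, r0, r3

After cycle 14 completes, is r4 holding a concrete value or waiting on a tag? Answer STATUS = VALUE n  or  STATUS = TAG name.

cycle 1: issue ADD r2<-Add1 // r0:9,r1:5,r2:Add1,r3:5,r4:2,r5:2
cycle 2: issue MUL r2<-Mul1 // r0:9,r1:5,r2:Mul1,r3:5,r4:2,r5:2
cycle 3: CDB Add1=7; issue MUL r1<-Mul2 // r0:9,r1:Mul2,r2:Mul1,r3:5,r4:2,r5:2
cycle 4: stall // r0:9,r1:Mul2,r2:Mul1,r3:5,r4:2,r5:2
cycle 5: stall // r0:9,r1:Mul2,r2:Mul1,r3:5,r4:2,r5:2
cycle 6: CDB Mul1=25; issue MUL r1<-Mul1 // r0:9,r1:Mul1,r2:25,r3:5,r4:2,r5:2
cycle 7: CDB Mul2=4; issue MUL r2<-Mul2 // r0:9,r1:Mul1,r2:Mul2,r3:5,r4:2,r5:2
cycle 8: issue SUB r3<-Add1 // r0:9,r1:Mul1,r2:Mul2,r3:Add1,r4:2,r5:2
cycle 9: stall // r0:9,r1:Mul1,r2:Mul2,r3:Add1,r4:2,r5:2
cycle 10: CDB Mul1=4; issue MUL r2<-Mul1 // r0:9,r1:4,r2:Mul1,r3:Add1,r4:2,r5:2
cycle 11: CDB Mul2=125; issue SUB r4<-Add2 // r0:9,r1:4,r2:Mul1,r3:Add1,r4:Add2,r5:2
cycle 12: issue SUB r4<-Add3 // r0:9,r1:4,r2:Mul1,r3:Add1,r4:Add3,r5:2
cycle 13: CDB Add1=-121 // r0:9,r1:4,r2:Mul1,r3:-121,r4:Add3,r5:2
cycle 14: CDB Mul1=4 // r0:9,r1:4,r2:4,r3:-121,r4:Add3,r5:2

STATUS = TAG Add3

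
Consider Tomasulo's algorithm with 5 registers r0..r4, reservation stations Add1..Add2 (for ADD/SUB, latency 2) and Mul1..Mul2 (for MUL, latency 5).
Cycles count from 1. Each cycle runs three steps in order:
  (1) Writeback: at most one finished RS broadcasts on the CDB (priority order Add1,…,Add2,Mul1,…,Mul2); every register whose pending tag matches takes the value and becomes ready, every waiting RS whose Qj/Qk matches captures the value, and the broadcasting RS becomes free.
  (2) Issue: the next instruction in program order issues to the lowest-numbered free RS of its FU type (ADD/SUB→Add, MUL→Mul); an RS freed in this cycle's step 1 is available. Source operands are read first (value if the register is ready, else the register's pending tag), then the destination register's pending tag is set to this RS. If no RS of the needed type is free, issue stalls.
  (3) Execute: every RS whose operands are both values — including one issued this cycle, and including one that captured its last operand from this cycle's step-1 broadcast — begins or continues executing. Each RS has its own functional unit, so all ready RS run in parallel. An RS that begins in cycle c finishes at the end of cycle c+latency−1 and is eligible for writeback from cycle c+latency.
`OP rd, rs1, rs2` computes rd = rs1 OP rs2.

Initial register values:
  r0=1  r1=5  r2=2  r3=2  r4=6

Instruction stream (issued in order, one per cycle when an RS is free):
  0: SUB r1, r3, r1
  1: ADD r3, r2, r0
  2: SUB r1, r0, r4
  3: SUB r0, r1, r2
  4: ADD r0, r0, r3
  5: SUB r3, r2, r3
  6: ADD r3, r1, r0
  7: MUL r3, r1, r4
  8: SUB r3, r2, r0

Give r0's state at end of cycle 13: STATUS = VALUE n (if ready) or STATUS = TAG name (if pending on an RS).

c1: issue SUB r1<-Add1 | r0:1,r1:Add1,r2:2,r3:2,r4:6
c2: issue ADD r3<-Add2 | r0:1,r1:Add1,r2:2,r3:Add2,r4:6
c3: CDB Add1=-3; issue SUB r1<-Add1 | r0:1,r1:Add1,r2:2,r3:Add2,r4:6
c4: CDB Add2=3; issue SUB r0<-Add2 | r0:Add2,r1:Add1,r2:2,r3:3,r4:6
c5: CDB Add1=-5; issue ADD r0<-Add1 | r0:Add1,r1:-5,r2:2,r3:3,r4:6
c6: stall | r0:Add1,r1:-5,r2:2,r3:3,r4:6
c7: CDB Add2=-7; issue SUB r3<-Add2 | r0:Add1,r1:-5,r2:2,r3:Add2,r4:6
c8: stall | r0:Add1,r1:-5,r2:2,r3:Add2,r4:6
c9: CDB Add1=-4; issue ADD r3<-Add1 | r0:-4,r1:-5,r2:2,r3:Add1,r4:6
c10: CDB Add2=-1; issue MUL r3<-Mul1 | r0:-4,r1:-5,r2:2,r3:Mul1,r4:6
c11: CDB Add1=-9; issue SUB r3<-Add1 | r0:-4,r1:-5,r2:2,r3:Add1,r4:6
c12: - | r0:-4,r1:-5,r2:2,r3:Add1,r4:6
c13: CDB Add1=6 | r0:-4,r1:-5,r2:2,r3:6,r4:6

STATUS = VALUE -4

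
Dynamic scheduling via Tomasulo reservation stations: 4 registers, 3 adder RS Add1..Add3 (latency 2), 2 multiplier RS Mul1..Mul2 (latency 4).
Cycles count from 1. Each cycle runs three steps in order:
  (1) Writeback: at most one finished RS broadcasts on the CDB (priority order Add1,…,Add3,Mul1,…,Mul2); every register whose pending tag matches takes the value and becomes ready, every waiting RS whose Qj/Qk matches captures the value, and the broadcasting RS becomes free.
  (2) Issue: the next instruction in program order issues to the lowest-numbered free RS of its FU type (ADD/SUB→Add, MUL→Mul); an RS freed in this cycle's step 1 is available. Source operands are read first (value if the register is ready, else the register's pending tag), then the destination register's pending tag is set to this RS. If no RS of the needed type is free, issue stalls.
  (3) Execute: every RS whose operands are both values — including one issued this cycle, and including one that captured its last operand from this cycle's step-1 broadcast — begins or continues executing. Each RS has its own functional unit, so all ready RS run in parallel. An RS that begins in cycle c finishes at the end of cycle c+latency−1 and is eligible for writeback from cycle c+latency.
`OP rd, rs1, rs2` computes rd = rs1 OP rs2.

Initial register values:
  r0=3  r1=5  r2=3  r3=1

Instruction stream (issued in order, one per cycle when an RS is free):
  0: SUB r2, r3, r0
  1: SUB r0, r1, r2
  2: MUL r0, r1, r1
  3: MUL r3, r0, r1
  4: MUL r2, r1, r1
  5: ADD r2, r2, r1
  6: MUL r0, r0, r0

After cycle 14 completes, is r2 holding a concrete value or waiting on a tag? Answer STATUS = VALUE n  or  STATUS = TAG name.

STATUS = VALUE 30

  c1: issue SUB r2<-Add1  regs: r0:3,r1:5,r2:Add1,r3:1
  c2: issue SUB r0<-Add2  regs: r0:Add2,r1:5,r2:Add1,r3:1
  c3: CDB Add1=-2; issue MUL r0<-Mul1  regs: r0:Mul1,r1:5,r2:-2,r3:1
  c4: issue MUL r3<-Mul2  regs: r0:Mul1,r1:5,r2:-2,r3:Mul2
  c5: CDB Add2=7; stall  regs: r0:Mul1,r1:5,r2:-2,r3:Mul2
  c6: stall  regs: r0:Mul1,r1:5,r2:-2,r3:Mul2
  c7: CDB Mul1=25; issue MUL r2<-Mul1  regs: r0:25,r1:5,r2:Mul1,r3:Mul2
  c8: issue ADD r2<-Add1  regs: r0:25,r1:5,r2:Add1,r3:Mul2
  c9: stall  regs: r0:25,r1:5,r2:Add1,r3:Mul2
  c10: stall  regs: r0:25,r1:5,r2:Add1,r3:Mul2
  c11: CDB Mul1=25; issue MUL r0<-Mul1  regs: r0:Mul1,r1:5,r2:Add1,r3:Mul2
  c12: CDB Mul2=125  regs: r0:Mul1,r1:5,r2:Add1,r3:125
  c13: CDB Add1=30  regs: r0:Mul1,r1:5,r2:30,r3:125
  c14: -  regs: r0:Mul1,r1:5,r2:30,r3:125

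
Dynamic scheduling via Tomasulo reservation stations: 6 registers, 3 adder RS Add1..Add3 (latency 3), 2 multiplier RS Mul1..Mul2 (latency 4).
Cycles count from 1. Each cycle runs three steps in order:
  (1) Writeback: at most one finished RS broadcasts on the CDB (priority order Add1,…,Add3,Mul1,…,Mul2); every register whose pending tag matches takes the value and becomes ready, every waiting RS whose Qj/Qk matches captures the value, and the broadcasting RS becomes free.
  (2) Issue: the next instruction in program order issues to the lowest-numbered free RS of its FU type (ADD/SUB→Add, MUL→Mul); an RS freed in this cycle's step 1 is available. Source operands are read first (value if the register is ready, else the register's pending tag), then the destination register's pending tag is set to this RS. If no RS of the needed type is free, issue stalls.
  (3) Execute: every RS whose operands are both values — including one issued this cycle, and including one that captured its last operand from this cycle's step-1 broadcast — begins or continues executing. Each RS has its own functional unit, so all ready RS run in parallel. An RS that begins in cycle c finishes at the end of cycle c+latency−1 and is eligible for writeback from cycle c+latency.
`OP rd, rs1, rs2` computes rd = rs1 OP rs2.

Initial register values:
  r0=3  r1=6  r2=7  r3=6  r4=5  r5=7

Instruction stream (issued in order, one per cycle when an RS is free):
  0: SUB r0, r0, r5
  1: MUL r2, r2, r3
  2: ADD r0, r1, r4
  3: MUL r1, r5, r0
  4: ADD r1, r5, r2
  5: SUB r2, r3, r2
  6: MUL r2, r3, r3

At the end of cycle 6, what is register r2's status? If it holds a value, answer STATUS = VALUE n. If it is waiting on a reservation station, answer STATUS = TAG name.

cycle 1: issue SUB r0<-Add1 // r0:Add1,r1:6,r2:7,r3:6,r4:5,r5:7
cycle 2: issue MUL r2<-Mul1 // r0:Add1,r1:6,r2:Mul1,r3:6,r4:5,r5:7
cycle 3: issue ADD r0<-Add2 // r0:Add2,r1:6,r2:Mul1,r3:6,r4:5,r5:7
cycle 4: CDB Add1=-4; issue MUL r1<-Mul2 // r0:Add2,r1:Mul2,r2:Mul1,r3:6,r4:5,r5:7
cycle 5: issue ADD r1<-Add1 // r0:Add2,r1:Add1,r2:Mul1,r3:6,r4:5,r5:7
cycle 6: CDB Add2=11; issue SUB r2<-Add2 // r0:11,r1:Add1,r2:Add2,r3:6,r4:5,r5:7

STATUS = TAG Add2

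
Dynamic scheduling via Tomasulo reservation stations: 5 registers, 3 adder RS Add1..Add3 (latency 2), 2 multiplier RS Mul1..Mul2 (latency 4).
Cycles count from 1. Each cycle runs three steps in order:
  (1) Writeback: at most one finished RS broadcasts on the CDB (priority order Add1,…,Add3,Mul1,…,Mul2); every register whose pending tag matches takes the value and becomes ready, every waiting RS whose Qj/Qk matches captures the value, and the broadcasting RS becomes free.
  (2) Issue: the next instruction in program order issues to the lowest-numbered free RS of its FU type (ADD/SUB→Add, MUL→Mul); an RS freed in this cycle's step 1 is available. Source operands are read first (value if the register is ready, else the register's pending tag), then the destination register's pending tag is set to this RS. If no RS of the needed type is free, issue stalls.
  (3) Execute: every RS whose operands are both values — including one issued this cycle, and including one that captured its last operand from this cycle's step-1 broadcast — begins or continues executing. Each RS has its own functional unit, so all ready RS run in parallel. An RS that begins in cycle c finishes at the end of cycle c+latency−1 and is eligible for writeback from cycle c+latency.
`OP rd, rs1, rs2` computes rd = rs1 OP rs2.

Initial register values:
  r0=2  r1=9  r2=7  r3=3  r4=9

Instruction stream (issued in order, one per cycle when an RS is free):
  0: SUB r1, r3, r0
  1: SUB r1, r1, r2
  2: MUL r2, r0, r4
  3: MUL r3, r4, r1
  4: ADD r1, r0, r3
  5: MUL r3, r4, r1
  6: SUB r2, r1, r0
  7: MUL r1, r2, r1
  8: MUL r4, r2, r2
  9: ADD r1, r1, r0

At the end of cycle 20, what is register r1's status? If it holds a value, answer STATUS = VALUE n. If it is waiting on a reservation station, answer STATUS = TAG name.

cycle 1: issue SUB r1<-Add1 // r0:2,r1:Add1,r2:7,r3:3,r4:9
cycle 2: issue SUB r1<-Add2 // r0:2,r1:Add2,r2:7,r3:3,r4:9
cycle 3: CDB Add1=1; issue MUL r2<-Mul1 // r0:2,r1:Add2,r2:Mul1,r3:3,r4:9
cycle 4: issue MUL r3<-Mul2 // r0:2,r1:Add2,r2:Mul1,r3:Mul2,r4:9
cycle 5: CDB Add2=-6; issue ADD r1<-Add1 // r0:2,r1:Add1,r2:Mul1,r3:Mul2,r4:9
cycle 6: stall // r0:2,r1:Add1,r2:Mul1,r3:Mul2,r4:9
cycle 7: CDB Mul1=18; issue MUL r3<-Mul1 // r0:2,r1:Add1,r2:18,r3:Mul1,r4:9
cycle 8: issue SUB r2<-Add2 // r0:2,r1:Add1,r2:Add2,r3:Mul1,r4:9
cycle 9: CDB Mul2=-54; issue MUL r1<-Mul2 // r0:2,r1:Mul2,r2:Add2,r3:Mul1,r4:9
cycle 10: stall // r0:2,r1:Mul2,r2:Add2,r3:Mul1,r4:9
cycle 11: CDB Add1=-52; stall // r0:2,r1:Mul2,r2:Add2,r3:Mul1,r4:9
cycle 12: stall // r0:2,r1:Mul2,r2:Add2,r3:Mul1,r4:9
cycle 13: CDB Add2=-54; stall // r0:2,r1:Mul2,r2:-54,r3:Mul1,r4:9
cycle 14: stall // r0:2,r1:Mul2,r2:-54,r3:Mul1,r4:9
cycle 15: CDB Mul1=-468; issue MUL r4<-Mul1 // r0:2,r1:Mul2,r2:-54,r3:-468,r4:Mul1
cycle 16: issue ADD r1<-Add1 // r0:2,r1:Add1,r2:-54,r3:-468,r4:Mul1
cycle 17: CDB Mul2=2808 // r0:2,r1:Add1,r2:-54,r3:-468,r4:Mul1
cycle 18: - // r0:2,r1:Add1,r2:-54,r3:-468,r4:Mul1
cycle 19: CDB Add1=2810 // r0:2,r1:2810,r2:-54,r3:-468,r4:Mul1
cycle 20: CDB Mul1=2916 // r0:2,r1:2810,r2:-54,r3:-468,r4:2916

STATUS = VALUE 2810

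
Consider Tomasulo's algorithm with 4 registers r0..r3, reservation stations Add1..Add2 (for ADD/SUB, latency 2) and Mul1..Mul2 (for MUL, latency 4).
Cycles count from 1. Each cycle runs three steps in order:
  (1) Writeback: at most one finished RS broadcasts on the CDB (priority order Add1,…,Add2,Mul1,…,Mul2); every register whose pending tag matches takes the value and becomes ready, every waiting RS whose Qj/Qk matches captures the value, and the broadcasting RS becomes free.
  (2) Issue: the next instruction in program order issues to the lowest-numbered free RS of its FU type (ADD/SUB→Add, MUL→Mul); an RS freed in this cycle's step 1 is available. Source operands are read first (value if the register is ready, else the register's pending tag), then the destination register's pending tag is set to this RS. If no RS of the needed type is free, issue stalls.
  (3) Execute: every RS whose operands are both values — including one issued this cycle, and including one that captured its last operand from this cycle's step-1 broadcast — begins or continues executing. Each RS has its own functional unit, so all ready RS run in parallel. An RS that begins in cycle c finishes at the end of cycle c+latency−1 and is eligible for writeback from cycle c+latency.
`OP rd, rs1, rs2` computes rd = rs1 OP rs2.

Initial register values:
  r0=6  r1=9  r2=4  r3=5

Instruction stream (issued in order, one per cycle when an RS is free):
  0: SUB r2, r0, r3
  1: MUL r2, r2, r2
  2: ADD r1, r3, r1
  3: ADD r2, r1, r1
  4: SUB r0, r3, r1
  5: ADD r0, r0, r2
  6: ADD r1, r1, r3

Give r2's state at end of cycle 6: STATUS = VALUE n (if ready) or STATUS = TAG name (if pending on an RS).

STATUS = TAG Add2

cycle 1: issue SUB r2<-Add1 // r0:6,r1:9,r2:Add1,r3:5
cycle 2: issue MUL r2<-Mul1 // r0:6,r1:9,r2:Mul1,r3:5
cycle 3: CDB Add1=1; issue ADD r1<-Add1 // r0:6,r1:Add1,r2:Mul1,r3:5
cycle 4: issue ADD r2<-Add2 // r0:6,r1:Add1,r2:Add2,r3:5
cycle 5: CDB Add1=14; issue SUB r0<-Add1 // r0:Add1,r1:14,r2:Add2,r3:5
cycle 6: stall // r0:Add1,r1:14,r2:Add2,r3:5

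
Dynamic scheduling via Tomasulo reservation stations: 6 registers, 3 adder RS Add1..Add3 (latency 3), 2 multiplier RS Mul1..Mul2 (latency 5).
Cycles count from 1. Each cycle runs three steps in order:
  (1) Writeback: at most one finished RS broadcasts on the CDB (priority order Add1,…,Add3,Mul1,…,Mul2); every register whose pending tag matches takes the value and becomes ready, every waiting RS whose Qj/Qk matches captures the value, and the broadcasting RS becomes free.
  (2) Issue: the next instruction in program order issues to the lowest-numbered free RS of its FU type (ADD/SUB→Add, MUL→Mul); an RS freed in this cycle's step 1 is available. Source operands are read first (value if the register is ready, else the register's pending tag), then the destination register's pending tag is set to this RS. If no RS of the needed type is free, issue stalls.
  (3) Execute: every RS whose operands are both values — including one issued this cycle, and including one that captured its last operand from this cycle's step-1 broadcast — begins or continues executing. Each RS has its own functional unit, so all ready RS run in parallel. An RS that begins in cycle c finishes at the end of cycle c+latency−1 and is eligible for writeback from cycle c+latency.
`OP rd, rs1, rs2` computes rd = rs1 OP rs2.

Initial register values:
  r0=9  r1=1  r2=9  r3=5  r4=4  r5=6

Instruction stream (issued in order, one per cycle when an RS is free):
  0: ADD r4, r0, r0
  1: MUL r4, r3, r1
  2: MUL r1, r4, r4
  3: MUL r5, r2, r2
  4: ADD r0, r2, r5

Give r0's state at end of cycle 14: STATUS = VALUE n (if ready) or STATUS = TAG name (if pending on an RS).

c1: issue ADD r4<-Add1 | r0:9,r1:1,r2:9,r3:5,r4:Add1,r5:6
c2: issue MUL r4<-Mul1 | r0:9,r1:1,r2:9,r3:5,r4:Mul1,r5:6
c3: issue MUL r1<-Mul2 | r0:9,r1:Mul2,r2:9,r3:5,r4:Mul1,r5:6
c4: CDB Add1=18; stall | r0:9,r1:Mul2,r2:9,r3:5,r4:Mul1,r5:6
c5: stall | r0:9,r1:Mul2,r2:9,r3:5,r4:Mul1,r5:6
c6: stall | r0:9,r1:Mul2,r2:9,r3:5,r4:Mul1,r5:6
c7: CDB Mul1=5; issue MUL r5<-Mul1 | r0:9,r1:Mul2,r2:9,r3:5,r4:5,r5:Mul1
c8: issue ADD r0<-Add1 | r0:Add1,r1:Mul2,r2:9,r3:5,r4:5,r5:Mul1
c9: - | r0:Add1,r1:Mul2,r2:9,r3:5,r4:5,r5:Mul1
c10: - | r0:Add1,r1:Mul2,r2:9,r3:5,r4:5,r5:Mul1
c11: - | r0:Add1,r1:Mul2,r2:9,r3:5,r4:5,r5:Mul1
c12: CDB Mul1=81 | r0:Add1,r1:Mul2,r2:9,r3:5,r4:5,r5:81
c13: CDB Mul2=25 | r0:Add1,r1:25,r2:9,r3:5,r4:5,r5:81
c14: - | r0:Add1,r1:25,r2:9,r3:5,r4:5,r5:81

STATUS = TAG Add1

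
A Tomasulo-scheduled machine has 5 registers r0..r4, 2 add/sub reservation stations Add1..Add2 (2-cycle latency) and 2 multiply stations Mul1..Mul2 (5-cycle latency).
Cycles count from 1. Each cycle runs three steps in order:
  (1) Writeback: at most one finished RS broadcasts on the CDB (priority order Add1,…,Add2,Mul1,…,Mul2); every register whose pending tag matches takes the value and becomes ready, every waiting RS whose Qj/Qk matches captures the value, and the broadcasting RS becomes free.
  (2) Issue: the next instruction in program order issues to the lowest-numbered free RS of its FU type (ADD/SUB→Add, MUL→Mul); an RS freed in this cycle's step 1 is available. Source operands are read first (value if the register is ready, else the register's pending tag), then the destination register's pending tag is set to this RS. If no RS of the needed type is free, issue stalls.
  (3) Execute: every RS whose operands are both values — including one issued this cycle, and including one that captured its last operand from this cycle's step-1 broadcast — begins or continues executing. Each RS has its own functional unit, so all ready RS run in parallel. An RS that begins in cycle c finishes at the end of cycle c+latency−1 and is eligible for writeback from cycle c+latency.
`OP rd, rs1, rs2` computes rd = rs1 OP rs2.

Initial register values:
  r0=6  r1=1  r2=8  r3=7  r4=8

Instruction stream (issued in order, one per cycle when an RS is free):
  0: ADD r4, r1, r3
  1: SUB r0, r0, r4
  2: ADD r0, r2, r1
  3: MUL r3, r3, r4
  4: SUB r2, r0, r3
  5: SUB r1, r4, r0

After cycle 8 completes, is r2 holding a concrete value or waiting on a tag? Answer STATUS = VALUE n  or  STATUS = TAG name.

c1: issue ADD r4<-Add1 | r0:6,r1:1,r2:8,r3:7,r4:Add1
c2: issue SUB r0<-Add2 | r0:Add2,r1:1,r2:8,r3:7,r4:Add1
c3: CDB Add1=8; issue ADD r0<-Add1 | r0:Add1,r1:1,r2:8,r3:7,r4:8
c4: issue MUL r3<-Mul1 | r0:Add1,r1:1,r2:8,r3:Mul1,r4:8
c5: CDB Add1=9; issue SUB r2<-Add1 | r0:9,r1:1,r2:Add1,r3:Mul1,r4:8
c6: CDB Add2=-2; issue SUB r1<-Add2 | r0:9,r1:Add2,r2:Add1,r3:Mul1,r4:8
c7: - | r0:9,r1:Add2,r2:Add1,r3:Mul1,r4:8
c8: CDB Add2=-1 | r0:9,r1:-1,r2:Add1,r3:Mul1,r4:8

STATUS = TAG Add1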